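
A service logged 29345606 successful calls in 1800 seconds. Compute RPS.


Formula: throughput = requests / seconds
throughput = 29345606 / 1800
throughput = 16303.11 requests/second

16303.11 requests/second


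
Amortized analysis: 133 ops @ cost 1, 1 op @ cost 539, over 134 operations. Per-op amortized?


Formula: Amortized cost = Total cost / Operations
Total cost = (133 * 1) + (1 * 539)
Total cost = 133 + 539 = 672
Amortized = 672 / 134 = 5.0149

5.0149


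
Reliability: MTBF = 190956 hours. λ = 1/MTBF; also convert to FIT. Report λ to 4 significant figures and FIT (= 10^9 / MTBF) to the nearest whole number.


Formula: λ = 1 / MTBF; FIT = λ × 1e9 = 1e9 / MTBF
λ = 1 / 190956 ≈ 5.237e-06 failures/hour
FIT = 1e9 / 190956 ≈ 5237 failures per 1e9 hours (nearest whole number)

λ = 5.237e-06 /h, FIT = 5237


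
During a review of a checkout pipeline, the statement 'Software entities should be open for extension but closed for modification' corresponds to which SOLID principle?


This describes the Open/Closed Principle (OCP)

Open/Closed Principle (OCP)


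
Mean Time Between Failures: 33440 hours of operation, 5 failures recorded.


Formula: MTBF = Total operating time / Number of failures
MTBF = 33440 / 5
MTBF = 6688.0 hours

6688.0 hours


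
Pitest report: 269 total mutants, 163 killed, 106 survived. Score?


Mutation score = killed / total * 100
Mutation score = 163 / 269 * 100
Mutation score = 60.59%

60.59%


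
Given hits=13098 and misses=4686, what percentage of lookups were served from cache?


Formula: hit rate = hits / (hits + misses) * 100
hit rate = 13098 / (13098 + 4686) * 100
hit rate = 13098 / 17784 * 100
hit rate = 73.65%

73.65%


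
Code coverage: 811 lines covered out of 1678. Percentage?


Coverage = covered / total * 100
Coverage = 811 / 1678 * 100
Coverage = 48.33%

48.33%


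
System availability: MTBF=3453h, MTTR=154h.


Availability = MTBF / (MTBF + MTTR)
Availability = 3453 / (3453 + 154)
Availability = 3453 / 3607
Availability = 95.7305%

95.7305%


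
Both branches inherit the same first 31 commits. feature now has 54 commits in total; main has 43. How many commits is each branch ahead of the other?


Common ancestor: commit #31
feature commits after divergence: 54 - 31 = 23
main commits after divergence: 43 - 31 = 12
feature is 23 commits ahead of main
main is 12 commits ahead of feature

feature ahead: 23, main ahead: 12


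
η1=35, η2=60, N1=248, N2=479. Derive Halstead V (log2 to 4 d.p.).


Formula: V = N * log2(η), where N = N1 + N2 and η = η1 + η2
η = 35 + 60 = 95
N = 248 + 479 = 727
log2(95) ≈ 6.5699
V = 727 * 6.5699 = 4776.32

4776.32


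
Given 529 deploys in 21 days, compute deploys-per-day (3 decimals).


Formula: deployments per day = releases / days
= 529 / 21
= 25.19 deploys/day
(equivalently, 176.33 deploys/week)

25.19 deploys/day


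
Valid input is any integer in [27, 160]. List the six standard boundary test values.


Range: [27, 160]
Boundaries: just below min, min, min+1, max-1, max, just above max
Values: [26, 27, 28, 159, 160, 161]

[26, 27, 28, 159, 160, 161]


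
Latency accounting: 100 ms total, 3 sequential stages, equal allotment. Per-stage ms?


Formula: per_stage = total_budget / stages
per_stage = 100 / 3
per_stage = 33.33 ms

33.33 ms


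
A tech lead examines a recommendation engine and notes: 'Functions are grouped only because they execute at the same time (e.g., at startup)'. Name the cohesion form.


Reasoning: Related by timing only
Type: Temporal cohesion

Temporal cohesion


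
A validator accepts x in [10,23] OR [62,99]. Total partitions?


Valid ranges: [10,23] and [62,99]
Class 1: x < 10 — invalid
Class 2: 10 ≤ x ≤ 23 — valid
Class 3: 23 < x < 62 — invalid (gap between ranges)
Class 4: 62 ≤ x ≤ 99 — valid
Class 5: x > 99 — invalid
Total equivalence classes: 5

5 equivalence classes


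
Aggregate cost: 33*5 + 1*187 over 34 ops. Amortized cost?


Formula: Amortized cost = Total cost / Operations
Total cost = (33 * 5) + (1 * 187)
Total cost = 165 + 187 = 352
Amortized = 352 / 34 = 10.3529

10.3529


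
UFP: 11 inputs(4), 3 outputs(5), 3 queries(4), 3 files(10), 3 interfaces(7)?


UFP = EI*4 + EO*5 + EQ*4 + ILF*10 + EIF*7
UFP = 11*4 + 3*5 + 3*4 + 3*10 + 3*7
UFP = 44 + 15 + 12 + 30 + 21
UFP = 122

122


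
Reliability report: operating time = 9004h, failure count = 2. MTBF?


Formula: MTBF = Total operating time / Number of failures
MTBF = 9004 / 2
MTBF = 4502.0 hours

4502.0 hours


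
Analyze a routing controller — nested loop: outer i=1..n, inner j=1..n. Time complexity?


Reasoning: n iterations times n iterations
Complexity: O(n^2)

O(n^2)


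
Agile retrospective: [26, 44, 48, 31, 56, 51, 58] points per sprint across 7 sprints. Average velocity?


Formula: Avg velocity = Total points / Number of sprints
Points: [26, 44, 48, 31, 56, 51, 58]
Sum = 26 + 44 + 48 + 31 + 56 + 51 + 58 = 314
Avg velocity = 314 / 7 = 44.86 points/sprint

44.86 points/sprint


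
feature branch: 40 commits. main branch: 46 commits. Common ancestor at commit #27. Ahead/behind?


Common ancestor: commit #27
feature commits after divergence: 40 - 27 = 13
main commits after divergence: 46 - 27 = 19
feature is 13 commits ahead of main
main is 19 commits ahead of feature

feature ahead: 13, main ahead: 19


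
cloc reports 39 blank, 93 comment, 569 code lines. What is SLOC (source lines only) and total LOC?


Total LOC = blank + comment + code
Total LOC = 39 + 93 + 569 = 701
SLOC (source only) = code = 569

Total LOC: 701, SLOC: 569


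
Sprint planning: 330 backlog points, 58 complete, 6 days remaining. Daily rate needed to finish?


Formula: Required rate = Remaining points / Days left
Remaining = 330 - 58 = 272 points
Required rate = 272 / 6 = 45.33 points/day

45.33 points/day


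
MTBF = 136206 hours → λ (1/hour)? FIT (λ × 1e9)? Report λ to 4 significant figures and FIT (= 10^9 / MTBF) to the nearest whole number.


Formula: λ = 1 / MTBF; FIT = λ × 1e9 = 1e9 / MTBF
λ = 1 / 136206 ≈ 7.342e-06 failures/hour
FIT = 1e9 / 136206 ≈ 7342 failures per 1e9 hours (nearest whole number)

λ = 7.342e-06 /h, FIT = 7342


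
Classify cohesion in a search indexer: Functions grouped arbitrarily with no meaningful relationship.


Reasoning: Worst: random grouping
Type: Coincidental cohesion

Coincidental cohesion


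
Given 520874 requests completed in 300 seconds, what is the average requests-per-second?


Formula: throughput = requests / seconds
throughput = 520874 / 300
throughput = 1736.25 requests/second

1736.25 requests/second


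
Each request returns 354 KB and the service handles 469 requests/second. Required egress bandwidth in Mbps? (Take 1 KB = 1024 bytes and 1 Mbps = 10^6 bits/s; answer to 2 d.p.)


Formula: Mbps = payload_bytes * RPS * 8 / 1e6
Payload per request = 354 KB = 354 * 1024 = 362496 bytes
Total bytes/sec = 362496 * 469 = 170010624
Total bits/sec = 170010624 * 8 = 1360084992
Mbps = 1360084992 / 1e6 = 1360.08

1360.08 Mbps


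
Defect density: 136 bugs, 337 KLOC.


Defect density = defects / KLOC
Defect density = 136 / 337
Defect density = 0.404 defects/KLOC

0.404 defects/KLOC


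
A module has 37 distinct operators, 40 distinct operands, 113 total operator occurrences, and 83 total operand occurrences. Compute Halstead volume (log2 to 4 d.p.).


Formula: V = N * log2(η), where N = N1 + N2 and η = η1 + η2
η = 37 + 40 = 77
N = 113 + 83 = 196
log2(77) ≈ 6.2668
V = 196 * 6.2668 = 1228.29

1228.29


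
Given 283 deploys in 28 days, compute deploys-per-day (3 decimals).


Formula: deployments per day = releases / days
= 283 / 28
= 10.107 deploys/day
(equivalently, 70.75 deploys/week)

10.107 deploys/day


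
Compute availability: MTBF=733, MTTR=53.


Availability = MTBF / (MTBF + MTTR)
Availability = 733 / (733 + 53)
Availability = 733 / 786
Availability = 93.257%

93.257%


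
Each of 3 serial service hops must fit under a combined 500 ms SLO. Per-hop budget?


Formula: per_stage = total_budget / stages
per_stage = 500 / 3
per_stage = 166.67 ms

166.67 ms


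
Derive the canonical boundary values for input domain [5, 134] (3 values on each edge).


Range: [5, 134]
Boundaries: just below min, min, min+1, max-1, max, just above max
Values: [4, 5, 6, 133, 134, 135]

[4, 5, 6, 133, 134, 135]


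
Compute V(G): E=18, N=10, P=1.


Formula: V(G) = E - N + 2P
V(G) = 18 - 10 + 2*1
V(G) = 8 + 2
V(G) = 10

10


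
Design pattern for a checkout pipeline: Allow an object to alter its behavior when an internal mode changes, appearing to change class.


This matches the State pattern

State


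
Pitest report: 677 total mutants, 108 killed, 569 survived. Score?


Mutation score = killed / total * 100
Mutation score = 108 / 677 * 100
Mutation score = 15.95%

15.95%


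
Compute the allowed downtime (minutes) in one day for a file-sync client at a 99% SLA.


Formula: allowed downtime = period * (100 - SLA) / 100
Period (day) = 1440 minutes
Unavailability fraction = (100 - 99.0) / 100
Allowed downtime = 1440 * (100 - 99.0) / 100
Allowed downtime = 14.4 minutes

14.4 minutes


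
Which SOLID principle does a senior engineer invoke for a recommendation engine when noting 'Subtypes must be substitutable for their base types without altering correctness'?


This describes the Liskov Substitution Principle (LSP)

Liskov Substitution Principle (LSP)


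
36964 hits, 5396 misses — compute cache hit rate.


Formula: hit rate = hits / (hits + misses) * 100
hit rate = 36964 / (36964 + 5396) * 100
hit rate = 36964 / 42360 * 100
hit rate = 87.26%

87.26%


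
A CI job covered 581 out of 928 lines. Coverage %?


Coverage = covered / total * 100
Coverage = 581 / 928 * 100
Coverage = 62.61%

62.61%


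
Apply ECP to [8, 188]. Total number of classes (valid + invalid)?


Valid range: [8, 188]
Class 1: x < 8 — invalid
Class 2: 8 ≤ x ≤ 188 — valid
Class 3: x > 188 — invalid
Total equivalence classes: 3

3 equivalence classes


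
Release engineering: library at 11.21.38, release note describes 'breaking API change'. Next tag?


Current: 11.21.38
Change category: 'breaking API change' → major bump
SemVer rule: major bump → increment MAJOR, reset MINOR and PATCH to 0
New: 12.0.0

12.0.0


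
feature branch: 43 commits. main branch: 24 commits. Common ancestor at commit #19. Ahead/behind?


Common ancestor: commit #19
feature commits after divergence: 43 - 19 = 24
main commits after divergence: 24 - 19 = 5
feature is 24 commits ahead of main
main is 5 commits ahead of feature

feature ahead: 24, main ahead: 5


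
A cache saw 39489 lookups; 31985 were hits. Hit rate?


Formula: hit rate = hits / (hits + misses) * 100
hit rate = 31985 / (31985 + 7504) * 100
hit rate = 31985 / 39489 * 100
hit rate = 81.0%

81.0%


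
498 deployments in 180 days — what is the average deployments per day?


Formula: deployments per day = releases / days
= 498 / 180
= 2.767 deploys/day
(equivalently, 19.37 deploys/week)

2.767 deploys/day


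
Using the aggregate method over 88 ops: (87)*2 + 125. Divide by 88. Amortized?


Formula: Amortized cost = Total cost / Operations
Total cost = (87 * 2) + (1 * 125)
Total cost = 174 + 125 = 299
Amortized = 299 / 88 = 3.3977

3.3977


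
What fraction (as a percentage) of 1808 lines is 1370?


Coverage = covered / total * 100
Coverage = 1370 / 1808 * 100
Coverage = 75.77%

75.77%


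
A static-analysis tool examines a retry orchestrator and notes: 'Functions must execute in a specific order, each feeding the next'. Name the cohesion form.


Reasoning: Output of one is input to next
Type: Sequential cohesion

Sequential cohesion


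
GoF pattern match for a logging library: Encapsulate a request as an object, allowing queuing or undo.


This matches the Command pattern

Command


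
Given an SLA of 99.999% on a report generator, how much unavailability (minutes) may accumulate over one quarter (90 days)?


Formula: allowed downtime = period * (100 - SLA) / 100
Period (quarter (90 days)) = 129600 minutes
Unavailability fraction = (100 - 99.999) / 100
Allowed downtime = 129600 * (100 - 99.999) / 100
Allowed downtime = 1.296 minutes

1.296 minutes


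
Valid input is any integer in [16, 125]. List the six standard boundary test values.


Range: [16, 125]
Boundaries: just below min, min, min+1, max-1, max, just above max
Values: [15, 16, 17, 124, 125, 126]

[15, 16, 17, 124, 125, 126]


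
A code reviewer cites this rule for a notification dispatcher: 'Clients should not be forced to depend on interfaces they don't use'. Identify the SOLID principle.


This describes the Interface Segregation Principle (ISP)

Interface Segregation Principle (ISP)


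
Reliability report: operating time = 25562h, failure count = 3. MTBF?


Formula: MTBF = Total operating time / Number of failures
MTBF = 25562 / 3
MTBF = 8520.67 hours

8520.67 hours


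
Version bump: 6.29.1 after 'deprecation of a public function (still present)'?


Current: 6.29.1
Change category: 'deprecation of a public function (still present)' → minor bump
SemVer rule: minor bump → increment MINOR, reset PATCH to 0 (MAJOR unchanged)
New: 6.30.0

6.30.0


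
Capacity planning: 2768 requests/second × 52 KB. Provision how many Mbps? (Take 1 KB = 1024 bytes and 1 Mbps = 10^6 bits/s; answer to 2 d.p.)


Formula: Mbps = payload_bytes * RPS * 8 / 1e6
Payload per request = 52 KB = 52 * 1024 = 53248 bytes
Total bytes/sec = 53248 * 2768 = 147390464
Total bits/sec = 147390464 * 8 = 1179123712
Mbps = 1179123712 / 1e6 = 1179.12

1179.12 Mbps


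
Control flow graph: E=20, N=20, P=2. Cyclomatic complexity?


Formula: V(G) = E - N + 2P
V(G) = 20 - 20 + 2*2
V(G) = 0 + 4
V(G) = 4

4


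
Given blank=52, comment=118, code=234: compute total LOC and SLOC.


Total LOC = blank + comment + code
Total LOC = 52 + 118 + 234 = 404
SLOC (source only) = code = 234

Total LOC: 404, SLOC: 234


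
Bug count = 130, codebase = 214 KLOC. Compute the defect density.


Defect density = defects / KLOC
Defect density = 130 / 214
Defect density = 0.607 defects/KLOC

0.607 defects/KLOC


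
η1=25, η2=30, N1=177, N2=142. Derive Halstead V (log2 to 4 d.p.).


Formula: V = N * log2(η), where N = N1 + N2 and η = η1 + η2
η = 25 + 30 = 55
N = 177 + 142 = 319
log2(55) ≈ 5.7814
V = 319 * 5.7814 = 1844.27

1844.27


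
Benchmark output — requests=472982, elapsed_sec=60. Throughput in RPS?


Formula: throughput = requests / seconds
throughput = 472982 / 60
throughput = 7883.03 requests/second

7883.03 requests/second


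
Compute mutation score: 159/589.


Mutation score = killed / total * 100
Mutation score = 159 / 589 * 100
Mutation score = 26.99%

26.99%


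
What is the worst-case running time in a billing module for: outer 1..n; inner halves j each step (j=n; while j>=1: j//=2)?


Reasoning: n times log n
Complexity: O(n log n)

O(n log n)


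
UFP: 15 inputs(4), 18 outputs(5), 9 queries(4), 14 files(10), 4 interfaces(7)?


UFP = EI*4 + EO*5 + EQ*4 + ILF*10 + EIF*7
UFP = 15*4 + 18*5 + 9*4 + 14*10 + 4*7
UFP = 60 + 90 + 36 + 140 + 28
UFP = 354

354


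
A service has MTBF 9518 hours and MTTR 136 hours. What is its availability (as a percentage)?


Availability = MTBF / (MTBF + MTTR)
Availability = 9518 / (9518 + 136)
Availability = 9518 / 9654
Availability = 98.5913%

98.5913%


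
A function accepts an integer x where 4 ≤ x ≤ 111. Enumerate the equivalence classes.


Valid range: [4, 111]
Class 1: x < 4 — invalid
Class 2: 4 ≤ x ≤ 111 — valid
Class 3: x > 111 — invalid
Total equivalence classes: 3

3 equivalence classes


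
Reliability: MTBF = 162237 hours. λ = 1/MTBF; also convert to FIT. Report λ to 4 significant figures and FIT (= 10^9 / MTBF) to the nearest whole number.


Formula: λ = 1 / MTBF; FIT = λ × 1e9 = 1e9 / MTBF
λ = 1 / 162237 ≈ 6.164e-06 failures/hour
FIT = 1e9 / 162237 ≈ 6164 failures per 1e9 hours (nearest whole number)

λ = 6.164e-06 /h, FIT = 6164


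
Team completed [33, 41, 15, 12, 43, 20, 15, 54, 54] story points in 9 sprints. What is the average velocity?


Formula: Avg velocity = Total points / Number of sprints
Points: [33, 41, 15, 12, 43, 20, 15, 54, 54]
Sum = 33 + 41 + 15 + 12 + 43 + 20 + 15 + 54 + 54 = 287
Avg velocity = 287 / 9 = 31.89 points/sprint

31.89 points/sprint


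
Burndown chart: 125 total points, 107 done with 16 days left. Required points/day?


Formula: Required rate = Remaining points / Days left
Remaining = 125 - 107 = 18 points
Required rate = 18 / 16 = 1.13 points/day

1.13 points/day


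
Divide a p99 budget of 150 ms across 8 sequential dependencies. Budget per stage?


Formula: per_stage = total_budget / stages
per_stage = 150 / 8
per_stage = 18.75 ms

18.75 ms


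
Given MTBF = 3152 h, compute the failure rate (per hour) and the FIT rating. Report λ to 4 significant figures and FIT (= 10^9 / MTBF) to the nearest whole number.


Formula: λ = 1 / MTBF; FIT = λ × 1e9 = 1e9 / MTBF
λ = 1 / 3152 ≈ 3.173e-04 failures/hour
FIT = 1e9 / 3152 ≈ 317259 failures per 1e9 hours (nearest whole number)

λ = 3.173e-04 /h, FIT = 317259


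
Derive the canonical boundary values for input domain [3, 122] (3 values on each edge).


Range: [3, 122]
Boundaries: just below min, min, min+1, max-1, max, just above max
Values: [2, 3, 4, 121, 122, 123]

[2, 3, 4, 121, 122, 123]


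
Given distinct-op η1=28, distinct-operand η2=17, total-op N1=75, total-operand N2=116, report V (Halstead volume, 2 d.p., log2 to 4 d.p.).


Formula: V = N * log2(η), where N = N1 + N2 and η = η1 + η2
η = 28 + 17 = 45
N = 75 + 116 = 191
log2(45) ≈ 5.4919
V = 191 * 5.4919 = 1048.95

1048.95


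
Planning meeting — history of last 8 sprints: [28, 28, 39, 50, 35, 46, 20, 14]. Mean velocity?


Formula: Avg velocity = Total points / Number of sprints
Points: [28, 28, 39, 50, 35, 46, 20, 14]
Sum = 28 + 28 + 39 + 50 + 35 + 46 + 20 + 14 = 260
Avg velocity = 260 / 8 = 32.5 points/sprint

32.5 points/sprint


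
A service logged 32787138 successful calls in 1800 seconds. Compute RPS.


Formula: throughput = requests / seconds
throughput = 32787138 / 1800
throughput = 18215.08 requests/second

18215.08 requests/second


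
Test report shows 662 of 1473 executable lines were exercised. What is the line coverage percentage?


Coverage = covered / total * 100
Coverage = 662 / 1473 * 100
Coverage = 44.94%

44.94%


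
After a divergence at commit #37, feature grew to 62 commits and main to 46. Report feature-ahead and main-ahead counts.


Common ancestor: commit #37
feature commits after divergence: 62 - 37 = 25
main commits after divergence: 46 - 37 = 9
feature is 25 commits ahead of main
main is 9 commits ahead of feature

feature ahead: 25, main ahead: 9


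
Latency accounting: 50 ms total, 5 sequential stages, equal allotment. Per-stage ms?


Formula: per_stage = total_budget / stages
per_stage = 50 / 5
per_stage = 10.0 ms

10.0 ms


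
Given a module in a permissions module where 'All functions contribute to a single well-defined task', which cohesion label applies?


Reasoning: Best: single purpose
Type: Functional cohesion

Functional cohesion


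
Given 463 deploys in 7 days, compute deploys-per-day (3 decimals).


Formula: deployments per day = releases / days
= 463 / 7
= 66.143 deploys/day
(equivalently, 463.0 deploys/week)

66.143 deploys/day


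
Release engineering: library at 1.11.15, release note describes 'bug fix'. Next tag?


Current: 1.11.15
Change category: 'bug fix' → patch bump
SemVer rule: patch bump → increment PATCH (MAJOR and MINOR unchanged)
New: 1.11.16

1.11.16


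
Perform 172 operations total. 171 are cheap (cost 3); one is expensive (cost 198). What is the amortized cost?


Formula: Amortized cost = Total cost / Operations
Total cost = (171 * 3) + (1 * 198)
Total cost = 513 + 198 = 711
Amortized = 711 / 172 = 4.1337

4.1337


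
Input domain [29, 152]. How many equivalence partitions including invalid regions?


Valid range: [29, 152]
Class 1: x < 29 — invalid
Class 2: 29 ≤ x ≤ 152 — valid
Class 3: x > 152 — invalid
Total equivalence classes: 3

3 equivalence classes


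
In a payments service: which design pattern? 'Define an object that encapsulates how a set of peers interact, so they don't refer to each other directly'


This matches the Mediator pattern

Mediator


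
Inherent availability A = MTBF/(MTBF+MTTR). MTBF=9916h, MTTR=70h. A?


Availability = MTBF / (MTBF + MTTR)
Availability = 9916 / (9916 + 70)
Availability = 9916 / 9986
Availability = 99.299%

99.299%


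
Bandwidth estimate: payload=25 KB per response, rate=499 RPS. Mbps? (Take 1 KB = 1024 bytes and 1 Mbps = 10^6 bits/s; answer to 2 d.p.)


Formula: Mbps = payload_bytes * RPS * 8 / 1e6
Payload per request = 25 KB = 25 * 1024 = 25600 bytes
Total bytes/sec = 25600 * 499 = 12774400
Total bits/sec = 12774400 * 8 = 102195200
Mbps = 102195200 / 1e6 = 102.2

102.2 Mbps


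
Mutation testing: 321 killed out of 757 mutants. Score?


Mutation score = killed / total * 100
Mutation score = 321 / 757 * 100
Mutation score = 42.4%

42.4%


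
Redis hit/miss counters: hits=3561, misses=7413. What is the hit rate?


Formula: hit rate = hits / (hits + misses) * 100
hit rate = 3561 / (3561 + 7413) * 100
hit rate = 3561 / 10974 * 100
hit rate = 32.45%

32.45%


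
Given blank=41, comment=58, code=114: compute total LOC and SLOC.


Total LOC = blank + comment + code
Total LOC = 41 + 58 + 114 = 213
SLOC (source only) = code = 114

Total LOC: 213, SLOC: 114


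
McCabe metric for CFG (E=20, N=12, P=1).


Formula: V(G) = E - N + 2P
V(G) = 20 - 12 + 2*1
V(G) = 8 + 2
V(G) = 10

10


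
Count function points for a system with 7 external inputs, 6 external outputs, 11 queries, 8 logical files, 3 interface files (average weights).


UFP = EI*4 + EO*5 + EQ*4 + ILF*10 + EIF*7
UFP = 7*4 + 6*5 + 11*4 + 8*10 + 3*7
UFP = 28 + 30 + 44 + 80 + 21
UFP = 203

203


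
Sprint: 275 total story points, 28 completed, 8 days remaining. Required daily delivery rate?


Formula: Required rate = Remaining points / Days left
Remaining = 275 - 28 = 247 points
Required rate = 247 / 8 = 30.88 points/day

30.88 points/day


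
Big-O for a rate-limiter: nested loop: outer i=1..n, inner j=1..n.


Reasoning: n iterations times n iterations
Complexity: O(n^2)

O(n^2)


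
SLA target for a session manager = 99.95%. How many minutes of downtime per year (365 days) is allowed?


Formula: allowed downtime = period * (100 - SLA) / 100
Period (year (365 days)) = 525600 minutes
Unavailability fraction = (100 - 99.95) / 100
Allowed downtime = 525600 * (100 - 99.95) / 100
Allowed downtime = 262.8 minutes

262.8 minutes


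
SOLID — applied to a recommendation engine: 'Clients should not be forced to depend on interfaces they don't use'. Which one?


This describes the Interface Segregation Principle (ISP)

Interface Segregation Principle (ISP)


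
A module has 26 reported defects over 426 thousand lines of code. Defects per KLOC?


Defect density = defects / KLOC
Defect density = 26 / 426
Defect density = 0.061 defects/KLOC

0.061 defects/KLOC


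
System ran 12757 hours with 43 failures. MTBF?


Formula: MTBF = Total operating time / Number of failures
MTBF = 12757 / 43
MTBF = 296.67 hours

296.67 hours


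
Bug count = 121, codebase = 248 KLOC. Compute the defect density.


Defect density = defects / KLOC
Defect density = 121 / 248
Defect density = 0.488 defects/KLOC

0.488 defects/KLOC


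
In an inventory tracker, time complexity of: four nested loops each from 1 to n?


Reasoning: four levels of nesting
Complexity: O(n^4)

O(n^4)


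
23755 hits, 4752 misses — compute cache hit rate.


Formula: hit rate = hits / (hits + misses) * 100
hit rate = 23755 / (23755 + 4752) * 100
hit rate = 23755 / 28507 * 100
hit rate = 83.33%

83.33%


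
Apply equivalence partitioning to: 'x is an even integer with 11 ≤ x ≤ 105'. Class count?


Constraint: even integers in [11, 105]
Class 1: x < 11 — out-of-range invalid
Class 2: x in [11,105] but odd — wrong type invalid
Class 3: x in [11,105] and even — valid
Class 4: x > 105 — out-of-range invalid
Total equivalence classes: 4

4 equivalence classes


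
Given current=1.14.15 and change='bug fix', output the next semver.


Current: 1.14.15
Change category: 'bug fix' → patch bump
SemVer rule: patch bump → increment PATCH (MAJOR and MINOR unchanged)
New: 1.14.16

1.14.16


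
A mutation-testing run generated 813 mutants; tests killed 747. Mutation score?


Mutation score = killed / total * 100
Mutation score = 747 / 813 * 100
Mutation score = 91.88%

91.88%


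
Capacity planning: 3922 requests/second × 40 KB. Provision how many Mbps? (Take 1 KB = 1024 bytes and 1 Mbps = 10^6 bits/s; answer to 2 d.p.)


Formula: Mbps = payload_bytes * RPS * 8 / 1e6
Payload per request = 40 KB = 40 * 1024 = 40960 bytes
Total bytes/sec = 40960 * 3922 = 160645120
Total bits/sec = 160645120 * 8 = 1285160960
Mbps = 1285160960 / 1e6 = 1285.16

1285.16 Mbps


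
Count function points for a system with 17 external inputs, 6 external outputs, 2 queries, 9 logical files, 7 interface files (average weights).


UFP = EI*4 + EO*5 + EQ*4 + ILF*10 + EIF*7
UFP = 17*4 + 6*5 + 2*4 + 9*10 + 7*7
UFP = 68 + 30 + 8 + 90 + 49
UFP = 245

245


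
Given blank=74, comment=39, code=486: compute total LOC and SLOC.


Total LOC = blank + comment + code
Total LOC = 74 + 39 + 486 = 599
SLOC (source only) = code = 486

Total LOC: 599, SLOC: 486


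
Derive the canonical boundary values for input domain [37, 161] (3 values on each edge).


Range: [37, 161]
Boundaries: just below min, min, min+1, max-1, max, just above max
Values: [36, 37, 38, 160, 161, 162]

[36, 37, 38, 160, 161, 162]


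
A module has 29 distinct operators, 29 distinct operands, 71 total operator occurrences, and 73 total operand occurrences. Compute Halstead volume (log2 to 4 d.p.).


Formula: V = N * log2(η), where N = N1 + N2 and η = η1 + η2
η = 29 + 29 = 58
N = 71 + 73 = 144
log2(58) ≈ 5.8580
V = 144 * 5.8580 = 843.55

843.55


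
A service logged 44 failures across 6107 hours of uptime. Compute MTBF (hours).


Formula: MTBF = Total operating time / Number of failures
MTBF = 6107 / 44
MTBF = 138.8 hours

138.8 hours


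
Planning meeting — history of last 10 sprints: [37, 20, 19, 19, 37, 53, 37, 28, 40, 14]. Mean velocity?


Formula: Avg velocity = Total points / Number of sprints
Points: [37, 20, 19, 19, 37, 53, 37, 28, 40, 14]
Sum = 37 + 20 + 19 + 19 + 37 + 53 + 37 + 28 + 40 + 14 = 304
Avg velocity = 304 / 10 = 30.4 points/sprint

30.4 points/sprint


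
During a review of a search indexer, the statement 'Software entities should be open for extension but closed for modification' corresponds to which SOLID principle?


This describes the Open/Closed Principle (OCP)

Open/Closed Principle (OCP)


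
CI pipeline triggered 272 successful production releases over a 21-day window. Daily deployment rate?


Formula: deployments per day = releases / days
= 272 / 21
= 12.952 deploys/day
(equivalently, 90.67 deploys/week)

12.952 deploys/day


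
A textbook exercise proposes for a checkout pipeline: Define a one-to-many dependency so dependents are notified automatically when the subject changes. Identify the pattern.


This matches the Observer pattern

Observer


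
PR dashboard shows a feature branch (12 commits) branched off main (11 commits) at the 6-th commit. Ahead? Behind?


Common ancestor: commit #6
feature commits after divergence: 12 - 6 = 6
main commits after divergence: 11 - 6 = 5
feature is 6 commits ahead of main
main is 5 commits ahead of feature

feature ahead: 6, main ahead: 5


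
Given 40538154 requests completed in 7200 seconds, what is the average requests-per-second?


Formula: throughput = requests / seconds
throughput = 40538154 / 7200
throughput = 5630.3 requests/second

5630.3 requests/second


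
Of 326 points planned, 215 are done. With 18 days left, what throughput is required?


Formula: Required rate = Remaining points / Days left
Remaining = 326 - 215 = 111 points
Required rate = 111 / 18 = 6.17 points/day

6.17 points/day


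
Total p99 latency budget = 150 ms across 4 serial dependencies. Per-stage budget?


Formula: per_stage = total_budget / stages
per_stage = 150 / 4
per_stage = 37.5 ms

37.5 ms


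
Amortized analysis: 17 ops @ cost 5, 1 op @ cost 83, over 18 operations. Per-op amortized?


Formula: Amortized cost = Total cost / Operations
Total cost = (17 * 5) + (1 * 83)
Total cost = 85 + 83 = 168
Amortized = 168 / 18 = 9.3333

9.3333


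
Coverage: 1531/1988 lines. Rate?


Coverage = covered / total * 100
Coverage = 1531 / 1988 * 100
Coverage = 77.01%

77.01%


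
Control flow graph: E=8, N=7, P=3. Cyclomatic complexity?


Formula: V(G) = E - N + 2P
V(G) = 8 - 7 + 2*3
V(G) = 1 + 6
V(G) = 7

7


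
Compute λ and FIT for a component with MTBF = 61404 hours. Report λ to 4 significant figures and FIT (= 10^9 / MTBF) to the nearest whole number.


Formula: λ = 1 / MTBF; FIT = λ × 1e9 = 1e9 / MTBF
λ = 1 / 61404 ≈ 1.629e-05 failures/hour
FIT = 1e9 / 61404 ≈ 16286 failures per 1e9 hours (nearest whole number)

λ = 1.629e-05 /h, FIT = 16286


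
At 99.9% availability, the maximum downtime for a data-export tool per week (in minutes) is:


Formula: allowed downtime = period * (100 - SLA) / 100
Period (week) = 10080 minutes
Unavailability fraction = (100 - 99.9) / 100
Allowed downtime = 10080 * (100 - 99.9) / 100
Allowed downtime = 10.08 minutes

10.08 minutes


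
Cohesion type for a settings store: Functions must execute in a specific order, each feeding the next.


Reasoning: Output of one is input to next
Type: Sequential cohesion

Sequential cohesion


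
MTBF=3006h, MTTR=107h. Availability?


Availability = MTBF / (MTBF + MTTR)
Availability = 3006 / (3006 + 107)
Availability = 3006 / 3113
Availability = 96.5628%

96.5628%


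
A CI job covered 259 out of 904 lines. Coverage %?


Coverage = covered / total * 100
Coverage = 259 / 904 * 100
Coverage = 28.65%

28.65%


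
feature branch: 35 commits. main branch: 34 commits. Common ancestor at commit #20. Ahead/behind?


Common ancestor: commit #20
feature commits after divergence: 35 - 20 = 15
main commits after divergence: 34 - 20 = 14
feature is 15 commits ahead of main
main is 14 commits ahead of feature

feature ahead: 15, main ahead: 14


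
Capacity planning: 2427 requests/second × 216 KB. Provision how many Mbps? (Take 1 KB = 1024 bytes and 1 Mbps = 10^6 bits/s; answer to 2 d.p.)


Formula: Mbps = payload_bytes * RPS * 8 / 1e6
Payload per request = 216 KB = 216 * 1024 = 221184 bytes
Total bytes/sec = 221184 * 2427 = 536813568
Total bits/sec = 536813568 * 8 = 4294508544
Mbps = 4294508544 / 1e6 = 4294.51

4294.51 Mbps


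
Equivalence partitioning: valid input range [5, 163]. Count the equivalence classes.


Valid range: [5, 163]
Class 1: x < 5 — invalid
Class 2: 5 ≤ x ≤ 163 — valid
Class 3: x > 163 — invalid
Total equivalence classes: 3

3 equivalence classes


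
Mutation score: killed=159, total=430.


Mutation score = killed / total * 100
Mutation score = 159 / 430 * 100
Mutation score = 36.98%

36.98%


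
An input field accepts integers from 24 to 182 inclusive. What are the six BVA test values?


Range: [24, 182]
Boundaries: just below min, min, min+1, max-1, max, just above max
Values: [23, 24, 25, 181, 182, 183]

[23, 24, 25, 181, 182, 183]


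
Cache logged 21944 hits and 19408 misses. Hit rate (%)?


Formula: hit rate = hits / (hits + misses) * 100
hit rate = 21944 / (21944 + 19408) * 100
hit rate = 21944 / 41352 * 100
hit rate = 53.07%

53.07%


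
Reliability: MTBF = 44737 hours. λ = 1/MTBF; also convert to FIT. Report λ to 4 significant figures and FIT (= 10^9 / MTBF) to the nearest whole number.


Formula: λ = 1 / MTBF; FIT = λ × 1e9 = 1e9 / MTBF
λ = 1 / 44737 ≈ 2.235e-05 failures/hour
FIT = 1e9 / 44737 ≈ 22353 failures per 1e9 hours (nearest whole number)

λ = 2.235e-05 /h, FIT = 22353


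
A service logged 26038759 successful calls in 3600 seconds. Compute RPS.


Formula: throughput = requests / seconds
throughput = 26038759 / 3600
throughput = 7232.99 requests/second

7232.99 requests/second


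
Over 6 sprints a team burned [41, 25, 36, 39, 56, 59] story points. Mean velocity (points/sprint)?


Formula: Avg velocity = Total points / Number of sprints
Points: [41, 25, 36, 39, 56, 59]
Sum = 41 + 25 + 36 + 39 + 56 + 59 = 256
Avg velocity = 256 / 6 = 42.67 points/sprint

42.67 points/sprint


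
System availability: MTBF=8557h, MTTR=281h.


Availability = MTBF / (MTBF + MTTR)
Availability = 8557 / (8557 + 281)
Availability = 8557 / 8838
Availability = 96.8205%

96.8205%


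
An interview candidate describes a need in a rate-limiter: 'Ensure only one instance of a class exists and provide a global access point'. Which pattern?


This matches the Singleton pattern

Singleton


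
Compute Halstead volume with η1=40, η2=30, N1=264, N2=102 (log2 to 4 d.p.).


Formula: V = N * log2(η), where N = N1 + N2 and η = η1 + η2
η = 40 + 30 = 70
N = 264 + 102 = 366
log2(70) ≈ 6.1293
V = 366 * 6.1293 = 2243.32

2243.32


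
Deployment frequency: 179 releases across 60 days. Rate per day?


Formula: deployments per day = releases / days
= 179 / 60
= 2.983 deploys/day
(equivalently, 20.88 deploys/week)

2.983 deploys/day


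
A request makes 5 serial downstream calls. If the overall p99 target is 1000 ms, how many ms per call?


Formula: per_stage = total_budget / stages
per_stage = 1000 / 5
per_stage = 200.0 ms

200.0 ms


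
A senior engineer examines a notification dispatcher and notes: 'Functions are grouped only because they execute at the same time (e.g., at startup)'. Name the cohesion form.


Reasoning: Related by timing only
Type: Temporal cohesion

Temporal cohesion


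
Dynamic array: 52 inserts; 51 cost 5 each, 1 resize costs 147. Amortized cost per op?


Formula: Amortized cost = Total cost / Operations
Total cost = (51 * 5) + (1 * 147)
Total cost = 255 + 147 = 402
Amortized = 402 / 52 = 7.7308

7.7308


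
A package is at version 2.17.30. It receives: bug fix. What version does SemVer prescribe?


Current: 2.17.30
Change category: 'bug fix' → patch bump
SemVer rule: patch bump → increment PATCH (MAJOR and MINOR unchanged)
New: 2.17.31

2.17.31


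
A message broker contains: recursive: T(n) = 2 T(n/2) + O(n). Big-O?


Reasoning: master theorem case 2 (merge-sort recurrence)
Complexity: O(n log n)

O(n log n)


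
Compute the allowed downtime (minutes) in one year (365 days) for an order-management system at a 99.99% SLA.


Formula: allowed downtime = period * (100 - SLA) / 100
Period (year (365 days)) = 525600 minutes
Unavailability fraction = (100 - 99.99) / 100
Allowed downtime = 525600 * (100 - 99.99) / 100
Allowed downtime = 52.56 minutes

52.56 minutes


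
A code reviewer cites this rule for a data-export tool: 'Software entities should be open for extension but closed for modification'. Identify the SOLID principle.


This describes the Open/Closed Principle (OCP)

Open/Closed Principle (OCP)


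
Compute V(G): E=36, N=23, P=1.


Formula: V(G) = E - N + 2P
V(G) = 36 - 23 + 2*1
V(G) = 13 + 2
V(G) = 15

15


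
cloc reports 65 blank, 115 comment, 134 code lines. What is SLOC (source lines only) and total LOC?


Total LOC = blank + comment + code
Total LOC = 65 + 115 + 134 = 314
SLOC (source only) = code = 134

Total LOC: 314, SLOC: 134


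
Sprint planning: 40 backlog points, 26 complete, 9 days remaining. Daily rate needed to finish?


Formula: Required rate = Remaining points / Days left
Remaining = 40 - 26 = 14 points
Required rate = 14 / 9 = 1.56 points/day

1.56 points/day


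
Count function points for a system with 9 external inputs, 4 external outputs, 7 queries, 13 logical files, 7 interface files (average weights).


UFP = EI*4 + EO*5 + EQ*4 + ILF*10 + EIF*7
UFP = 9*4 + 4*5 + 7*4 + 13*10 + 7*7
UFP = 36 + 20 + 28 + 130 + 49
UFP = 263

263


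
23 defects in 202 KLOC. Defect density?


Defect density = defects / KLOC
Defect density = 23 / 202
Defect density = 0.114 defects/KLOC

0.114 defects/KLOC


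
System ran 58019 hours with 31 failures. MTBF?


Formula: MTBF = Total operating time / Number of failures
MTBF = 58019 / 31
MTBF = 1871.58 hours

1871.58 hours


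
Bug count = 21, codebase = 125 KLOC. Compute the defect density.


Defect density = defects / KLOC
Defect density = 21 / 125
Defect density = 0.168 defects/KLOC

0.168 defects/KLOC


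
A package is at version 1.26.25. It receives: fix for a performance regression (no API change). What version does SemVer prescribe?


Current: 1.26.25
Change category: 'fix for a performance regression (no API change)' → patch bump
SemVer rule: patch bump → increment PATCH (MAJOR and MINOR unchanged)
New: 1.26.26

1.26.26


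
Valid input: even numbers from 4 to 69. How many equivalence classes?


Constraint: even integers in [4, 69]
Class 1: x < 4 — out-of-range invalid
Class 2: x in [4,69] but odd — wrong type invalid
Class 3: x in [4,69] and even — valid
Class 4: x > 69 — out-of-range invalid
Total equivalence classes: 4

4 equivalence classes


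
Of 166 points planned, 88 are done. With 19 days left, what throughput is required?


Formula: Required rate = Remaining points / Days left
Remaining = 166 - 88 = 78 points
Required rate = 78 / 19 = 4.11 points/day

4.11 points/day


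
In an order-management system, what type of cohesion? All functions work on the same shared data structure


Reasoning: Functions share data
Type: Communicational cohesion

Communicational cohesion


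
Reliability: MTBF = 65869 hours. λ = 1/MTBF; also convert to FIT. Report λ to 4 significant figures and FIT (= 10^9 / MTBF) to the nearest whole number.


Formula: λ = 1 / MTBF; FIT = λ × 1e9 = 1e9 / MTBF
λ = 1 / 65869 ≈ 1.518e-05 failures/hour
FIT = 1e9 / 65869 ≈ 15182 failures per 1e9 hours (nearest whole number)

λ = 1.518e-05 /h, FIT = 15182


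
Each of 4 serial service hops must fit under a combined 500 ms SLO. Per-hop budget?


Formula: per_stage = total_budget / stages
per_stage = 500 / 4
per_stage = 125.0 ms

125.0 ms


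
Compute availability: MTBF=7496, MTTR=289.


Availability = MTBF / (MTBF + MTTR)
Availability = 7496 / (7496 + 289)
Availability = 7496 / 7785
Availability = 96.2877%

96.2877%


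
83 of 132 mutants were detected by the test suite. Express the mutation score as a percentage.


Mutation score = killed / total * 100
Mutation score = 83 / 132 * 100
Mutation score = 62.88%

62.88%


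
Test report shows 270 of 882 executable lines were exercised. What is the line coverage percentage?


Coverage = covered / total * 100
Coverage = 270 / 882 * 100
Coverage = 30.61%

30.61%


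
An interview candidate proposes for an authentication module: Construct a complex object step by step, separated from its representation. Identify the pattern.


This matches the Builder pattern

Builder


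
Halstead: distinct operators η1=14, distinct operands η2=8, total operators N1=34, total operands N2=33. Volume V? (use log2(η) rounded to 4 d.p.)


Formula: V = N * log2(η), where N = N1 + N2 and η = η1 + η2
η = 14 + 8 = 22
N = 34 + 33 = 67
log2(22) ≈ 4.4594
V = 67 * 4.4594 = 298.78

298.78
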